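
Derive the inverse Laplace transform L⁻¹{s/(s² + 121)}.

L⁻¹{s/(s² + 121)} = cos(11t)

Final answer: cos(11t)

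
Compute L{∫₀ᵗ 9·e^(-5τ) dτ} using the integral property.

L{∫₀ᵗ f(τ)dτ} = F(s)/s with F(s) = 9/(s+5), so L{∫₀ᵗ 9·e^(-5τ) dτ} = 9/(s(s+5))

Final answer: 9/(s(s+5))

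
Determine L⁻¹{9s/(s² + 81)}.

This is the form c·s/(s² + a²) with a = 9, c = 9. L⁻¹ = 9·cos(9t)

Final answer: 9·cos(9t)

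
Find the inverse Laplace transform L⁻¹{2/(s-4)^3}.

L⁻¹{n!/(s-a)^(n+1)} = t^n·e^(at), so L⁻¹{2/(s-4)^3} = t^2·e^(4t)

Final answer: t^2·e^(4t)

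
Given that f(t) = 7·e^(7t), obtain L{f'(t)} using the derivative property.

f(0) = 7, F(s) = 7/(s-7). L{f'(t)} = s·F(s) - f(0) = 7s/(s-7) - 7 = (7s - 7(s-7))/(s-7) = 49/(s-7)

Final answer: 49/(s-7)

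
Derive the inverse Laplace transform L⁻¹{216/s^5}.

L⁻¹{n!/s^(n+1)} = t^n with n=4. So L⁻¹{24/s^5} = t^4, and L⁻¹{216/s^5} = (216/24)·t^4 = 9·t^4

Final answer: 9·t^4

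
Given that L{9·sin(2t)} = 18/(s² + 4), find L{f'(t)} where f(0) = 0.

L{f'(t)} = s·F(s) - f(0) = s·18/(s² + 4) - 0 = 18s/(s² + 4)

Final answer: 18s/(s² + 4)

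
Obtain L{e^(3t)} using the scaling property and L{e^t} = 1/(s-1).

Using L{f(at)} = (1/a)F(s/a) with a=3 and f(t) = e^t: L{e^(3t)} = (1/3) · 1/((s/3)-1) = (1/3) · 3/(s-3) = 1/(s-3)

Final answer: 1/(s-3)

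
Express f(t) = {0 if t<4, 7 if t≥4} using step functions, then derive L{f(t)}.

f(t) = 7·u(t-4). L{u(t-4)} = e^(-4s)/s, so L{f(t)} = 7·e^(-4s)/s

Final answer: 7·e^(-4s)/s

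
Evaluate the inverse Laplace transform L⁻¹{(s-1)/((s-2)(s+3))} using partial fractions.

Using partial fractions, f(t) = (e^(2t) + 4e^(-3t))/5

Final answer: (e^(2t) + 4e^(-3t))/5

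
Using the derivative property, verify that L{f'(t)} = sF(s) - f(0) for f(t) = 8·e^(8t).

f'(t) = 64e^(8t). Direct: L{f'(t)} = 64/(s-8). Property: s·8/(s-8) - 8 = (8s - 8(s-8))/(s-8) = 64/(s-8). ✓

Final answer: 64/(s-8)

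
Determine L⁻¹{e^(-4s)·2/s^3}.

L⁻¹{2/s^3} = t^2. By the time shift theorem, L⁻¹{e^(-as)F(s)} = u(t-a)f(t-a) with a=4, so L⁻¹{e^(-4s)·2/s^3} = u(t-4)·(t-4)^2

Final answer: u(t-4)·(t-4)^2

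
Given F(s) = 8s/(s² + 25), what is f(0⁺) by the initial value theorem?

f(0⁺) = lim_{s→∞} s·8s/(s² + 25) = lim_{s→∞} 8s²/(s² + 25) = 8

Final answer: 8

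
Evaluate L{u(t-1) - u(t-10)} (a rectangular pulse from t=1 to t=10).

L{u(t-a)} = e^(-as)/s. L{u(t-1) - u(t-10)} = (e^(-s) - e^(-10s))/s

Final answer: (e^(-s) - e^(-10s))/s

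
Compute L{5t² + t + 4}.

L{5t² + t + 4} = 5·2/s³ + 1/s² + 4/s = 10/s³ + 1/s² + 4/s

Final answer: 10/s³ + 1/s² + 4/s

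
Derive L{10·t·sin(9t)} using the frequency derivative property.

L{sin(9t)} = 9/(s² + 81). By L{t·f(t)} = -F'(s): -d/ds[9/(s² + 81)] = -(9)·(-2s)/(s² + 81)² = 18s/(s² + 81)². Then L{10·t·sin(9t)} = 10·18s/(s² + 81)² = 180s/(s² + 81)²

Final answer: 180s/(s² + 81)²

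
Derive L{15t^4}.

L{t^n} = n!/s^(n+1). So L{15t^4} = 15·4!/s^5 = 360/s^5

Final answer: 360/s^5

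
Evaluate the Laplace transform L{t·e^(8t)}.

L{t^n·e^(at)} = n!/(s-a)^(n+1), so L{t·e^(8t)} = 1/(s-8)^2

Final answer: 1/(s-8)^2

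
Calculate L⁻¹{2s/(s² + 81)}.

This is the form c·s/(s² + a²) with a = 9, c = 2. L⁻¹ = 2·cos(9t)

Final answer: 2·cos(9t)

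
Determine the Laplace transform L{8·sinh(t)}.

L{sinh(ωt)} = ω/(s² - ω²), so L{sinh(t)} = 1/(s² - 1). Then L{8·sinh(t)} = 8·1/(s² - 1) = 8/(s² - 1)

Final answer: 8/(s² - 1)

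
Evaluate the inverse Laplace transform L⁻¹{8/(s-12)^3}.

L⁻¹{n!/(s-a)^(n+1)} = t^n·e^(at) with n=2, a=12. So L⁻¹{2/(s-12)^3} = t^2·e^(12t), and L⁻¹{8/(s-12)^3} = (8/2)·t^2·e^(12t) = 4·t^2·e^(12t)

Final answer: 4·t^2·e^(12t)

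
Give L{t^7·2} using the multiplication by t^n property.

L{2} = 2/s. d^1/ds^1[1/s] = -1/s². d^2/ds^2[1/s] = 2/s^3. d^3/ds^3[1/s] = -6/s^4. d^4/ds^4[1/s] = 24/s^5. d^5/ds^5[1/s] = -120/s^6. d^6/ds^6[1/s] = 720/s^7. d^7/ds^7[1/s] = -5040/s^8. So L{t^7} = (-1)^{7}·-5040/s^8 = 5040/s^8. Then L{t^7·2} = 2·5040/s^8 = 10080/s^8

Final answer: 10080/s^8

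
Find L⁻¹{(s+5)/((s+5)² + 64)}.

Using frequency shift: L⁻¹{(s-a)/((s-a)² + b²)} = e^(at)cos(bt). Here a=-5, b=8

Final answer: e^(-5t)·cos(8t)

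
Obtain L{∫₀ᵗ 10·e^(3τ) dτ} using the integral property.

L{∫₀ᵗ f(τ)dτ} = F(s)/s with F(s) = 10/(s-3), so L{∫₀ᵗ 10·e^(3τ) dτ} = 10/(s(s-3))

Final answer: 10/(s(s-3))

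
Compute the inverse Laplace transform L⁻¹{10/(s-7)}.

L⁻¹{1/(s-a)} = e^(at), so L⁻¹{1/(s-7)} = e^(7t), and L⁻¹{10/(s-7)} = 10·e^(7t)

Final answer: 10·e^(7t)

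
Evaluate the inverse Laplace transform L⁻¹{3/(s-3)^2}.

L⁻¹{n!/(s-a)^(n+1)} = t^n·e^(at) with n=1, a=3. So L⁻¹{1/(s-3)^2} = t·e^(3t), and L⁻¹{3/(s-3)^2} = (3/1)·t·e^(3t) = 3·t·e^(3t)

Final answer: 3·t·e^(3t)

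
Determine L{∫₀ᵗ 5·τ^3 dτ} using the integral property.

L{∫₀ᵗ f(τ)dτ} = F(s)/s with f(t) = 5t^3. F(s) = 30/s^4, so L{∫₀ᵗ 5·τ^3 dτ} = (30/s^4)/s = 30/s^5. (Check: ∫₀ᵗ 5·τ^3 dτ = 5t^4/4.)

Final answer: 30/s^5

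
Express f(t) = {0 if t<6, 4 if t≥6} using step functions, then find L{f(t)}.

f(t) = 4·u(t-6). L{u(t-6)} = e^(-6s)/s, so L{f(t)} = 4·e^(-6s)/s

Final answer: 4·e^(-6s)/s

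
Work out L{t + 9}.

L{t + 9} = L{t} + 9·L{1} = 1/s² + 9/s

Final answer: 1/s² + 9/s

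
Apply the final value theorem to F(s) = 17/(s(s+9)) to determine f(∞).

f(∞) = lim_{s→0} s·17/(s(s+9)) = lim_{s→0} 17/(s+9) = 17/9 = 17/9

Final answer: 17/9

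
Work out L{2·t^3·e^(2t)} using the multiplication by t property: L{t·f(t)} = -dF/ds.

Using L{t^n·e^(at)} = n!/(s-a)^(n+1), L{t^3·e^(2t)} = 6/(s-2)^4, so L{2·t^3·e^(2t)} = 2·6/(s-2)^4 = 12/(s-2)^4

Final answer: 12/(s-2)^4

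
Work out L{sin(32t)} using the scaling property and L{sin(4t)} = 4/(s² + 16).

Using L{f(at)} = (1/a)F(s/a) with a=8: L{sin(32t)} = (1/8) · 4/((s/8)² + 16) = (1/8) · 4·64/(s² + 1024) = 32/(s² + 1024)

Final answer: 32/(s² + 1024)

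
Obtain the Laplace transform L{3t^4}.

L{3t^4} = 3 · L{t^4} = 3 · 24/s^5 = 72/s^5

Final answer: 72/s^5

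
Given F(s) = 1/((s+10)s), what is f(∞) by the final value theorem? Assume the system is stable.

f(∞) = lim_{s→0} sF(s) = lim_{s→0} 1/(s+10) = 1/10

Final answer: 1/10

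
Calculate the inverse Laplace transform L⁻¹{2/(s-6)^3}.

L⁻¹{n!/(s-a)^(n+1)} = t^n·e^(at) with n=2, a=6. So L⁻¹{2/(s-6)^3} = t^2·e^(6t)

Final answer: t^2·e^(6t)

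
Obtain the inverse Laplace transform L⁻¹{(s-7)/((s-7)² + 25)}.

Using frequency shift, L⁻¹{(s-7)/((s-7)² + 25)} = e^(7t)·cos(5t)

Final answer: e^(7t)·cos(5t)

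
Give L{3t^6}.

L{t^n} = n!/s^(n+1). So L{3t^6} = 3·6!/s^7 = 2160/s^7

Final answer: 2160/s^7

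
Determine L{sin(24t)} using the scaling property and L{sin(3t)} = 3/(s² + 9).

Using L{f(at)} = (1/a)F(s/a) with a=8: L{sin(24t)} = (1/8) · 3/((s/8)² + 9) = (1/8) · 3·64/(s² + 576) = 24/(s² + 576)

Final answer: 24/(s² + 576)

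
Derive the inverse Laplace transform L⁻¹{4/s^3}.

L⁻¹{n!/s^(n+1)} = t^n with n=2. So L⁻¹{2/s^3} = t^2, and L⁻¹{4/s^3} = (4/2)·t^2 = 2·t^2

Final answer: 2·t^2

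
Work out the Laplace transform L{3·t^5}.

L{t^n} = n!/s^(n+1), so L{t^5} = 120/s^6. Then L{3·t^5} = 3·120/s^6 = 360/s^6

Final answer: 360/s^6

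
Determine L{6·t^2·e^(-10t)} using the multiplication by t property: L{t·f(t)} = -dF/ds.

Using L{t^n·e^(at)} = n!/(s-a)^(n+1), L{t^2·e^(-10t)} = 2/(s+10)^3, so L{6·t^2·e^(-10t)} = 6·2/(s+10)^3 = 12/(s+10)^3

Final answer: 12/(s+10)^3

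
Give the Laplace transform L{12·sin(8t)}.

L{sin(ωt)} = ω/(s² + ω²), so L{sin(8t)} = 8/(s² + 64). Then L{12·sin(8t)} = 12·8/(s² + 64) = 96/(s² + 64)

Final answer: 96/(s² + 64)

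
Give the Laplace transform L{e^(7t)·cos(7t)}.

L{e^(at)·cos(ωt)} = (s-a)/((s-a)² + ω²), so L{e^(7t)·cos(7t)} = (s-7)/((s-7)² + 49)

Final answer: (s-7)/((s-7)² + 49)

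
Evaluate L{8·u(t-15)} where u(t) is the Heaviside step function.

L{u(t-a)} = e^(-as)/s. Here a=15, so L{u(t-15)} = e^(-15s)/s, and L{8·u(t-15)} = 8·e^(-15s)/s

Final answer: 8·e^(-15s)/s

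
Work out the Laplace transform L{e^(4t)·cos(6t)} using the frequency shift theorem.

Frequency shift: L{e^(at)f(t)} = F(s-a). L{e^(4t)·cos(6t)} = (s-4)/((s-4)² + 36)

Final answer: (s-4)/((s-4)² + 36)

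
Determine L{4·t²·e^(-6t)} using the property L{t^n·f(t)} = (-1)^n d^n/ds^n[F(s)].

L{e^(-6t)} = 1/(s+6). d/ds[1/(s+6)] = -1/(s+6)². d²/ds²[1/(s+6)] = 2/(s+6)³. So L{t²·e^(-6t)} = (-1)² · 2/(s+6)³ = 2/(s+6)³. Then L{4·t²·e^(-6t)} = 4·2/(s+6)³ = 8/(s+6)³

Final answer: 8/(s+6)³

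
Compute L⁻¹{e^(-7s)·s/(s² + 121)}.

L⁻¹{s/(s² + 121)} = cos(11t). By the time shift theorem, L⁻¹{e^(-as)F(s)} = u(t-a)f(t-a) with a=7, so L⁻¹{e^(-7s)·s/(s² + 121)} = u(t-7)·cos(11(t-7))

Final answer: u(t-7)·cos(11(t-7))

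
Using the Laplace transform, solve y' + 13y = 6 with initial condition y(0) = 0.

sY + 13Y = 6/s. Y = 6/(s(s+13)). Partial fractions: Y = 6/13/s - 6/13/(s+13)

Final answer: y(t) = 6/13(1 - e^(-13t))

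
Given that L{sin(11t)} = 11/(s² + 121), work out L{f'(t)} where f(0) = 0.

L{f'(t)} = s·F(s) - f(0) = s·11/(s² + 121) - 0 = 11s/(s² + 121)

Final answer: 11s/(s² + 121)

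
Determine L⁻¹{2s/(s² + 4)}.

This is the form c·s/(s² + a²) with a = 2, c = 2. L⁻¹ = 2·cos(2t)

Final answer: 2·cos(2t)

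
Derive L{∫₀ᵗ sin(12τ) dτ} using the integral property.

L{∫₀ᵗ f(τ)dτ} = F(s)/s with F(s) = 12/(s² + 144), so the result is (12/(s² + 144))/s = 12/(s(s² + 144))

Final answer: 12/(s(s² + 144))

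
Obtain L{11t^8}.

L{t^n} = n!/s^(n+1). So L{11t^8} = 11·8!/s^9 = 443520/s^9

Final answer: 443520/s^9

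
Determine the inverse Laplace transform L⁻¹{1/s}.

L⁻¹{c/s} = c, so L⁻¹{1/s} = 1

Final answer: 1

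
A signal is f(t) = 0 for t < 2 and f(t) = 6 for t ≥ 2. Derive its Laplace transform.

f(t) = 6·u(t-2). L{u(t-2)} = e^(-2s)/s, so L{f(t)} = 6·e^(-2s)/s

Final answer: 6·e^(-2s)/s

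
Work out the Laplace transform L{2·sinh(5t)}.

L{sinh(ωt)} = ω/(s² - ω²), so L{sinh(5t)} = 5/(s² - 25). Then L{2·sinh(5t)} = 2·5/(s² - 25) = 10/(s² - 25)

Final answer: 10/(s² - 25)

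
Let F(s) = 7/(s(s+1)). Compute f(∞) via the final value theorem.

f(∞) = lim_{s→0} s·7/(s(s+1)) = lim_{s→0} 7/(s+1) = 7/1 = 7

Final answer: 7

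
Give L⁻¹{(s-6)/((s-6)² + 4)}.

Using frequency shift: L⁻¹{(s-a)/((s-a)² + b²)} = e^(at)cos(bt). Here a=6, b=2

Final answer: e^(6t)·cos(2t)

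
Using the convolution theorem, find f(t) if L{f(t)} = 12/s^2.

12/s^2 = (12/s)·(1/s) = L{12}·L{1}. By convolution, f(t) = 12*1 = ∫₀ᵗ 12·1 dτ = 12·t

Final answer: 12·t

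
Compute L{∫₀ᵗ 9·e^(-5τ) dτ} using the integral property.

L{∫₀ᵗ f(τ)dτ} = F(s)/s with F(s) = 9/(s+5), so L{∫₀ᵗ 9·e^(-5τ) dτ} = 9/(s(s+5))

Final answer: 9/(s(s+5))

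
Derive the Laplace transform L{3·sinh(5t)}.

L{sinh(ωt)} = ω/(s² - ω²), so L{sinh(5t)} = 5/(s² - 25). Then L{3·sinh(5t)} = 3·5/(s² - 25) = 15/(s² - 25)

Final answer: 15/(s² - 25)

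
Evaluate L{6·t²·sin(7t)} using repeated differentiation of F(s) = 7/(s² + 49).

F(s) = 7/(s² + 49). F'(s) = -14s/(s² + 49)². F''(s) = -14(49 - 3s²)/(s² + 49)³ = (42s² - 686)/(s² + 49)³. So L{t²·sin(7t)} = (-1)² F''(s) = (42s² - 686)/(s² + 49)³. Then L{6·t²·sin(7t)} = 6·(42s² - 686)/(s² + 49)³ = (252s² - 4116)/(s² + 49)³

Final answer: (252s² - 4116)/(s² + 49)³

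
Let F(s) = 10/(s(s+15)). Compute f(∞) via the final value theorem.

f(∞) = lim_{s→0} s·10/(s(s+15)) = lim_{s→0} 10/(s+15) = 10/15 = 2/3

Final answer: 2/3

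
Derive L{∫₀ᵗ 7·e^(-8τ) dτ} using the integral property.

L{∫₀ᵗ f(τ)dτ} = F(s)/s with F(s) = 7/(s+8), so L{∫₀ᵗ 7·e^(-8τ) dτ} = 7/(s(s+8))

Final answer: 7/(s(s+8))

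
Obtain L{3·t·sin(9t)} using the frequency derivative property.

L{sin(9t)} = 9/(s² + 81). By L{t·f(t)} = -F'(s): -d/ds[9/(s² + 81)] = -(9)·(-2s)/(s² + 81)² = 18s/(s² + 81)². Then L{3·t·sin(9t)} = 3·18s/(s² + 81)² = 54s/(s² + 81)²

Final answer: 54s/(s² + 81)²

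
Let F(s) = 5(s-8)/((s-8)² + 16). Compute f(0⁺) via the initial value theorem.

f(0⁺) = lim_{s→∞} sF(s) = lim_{s→∞} 5s(s-8)/((s-8)² + 16) = 5

Final answer: 5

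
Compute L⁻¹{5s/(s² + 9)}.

This is the form c·s/(s² + a²) with a = 3, c = 5. L⁻¹ = 5·cos(3t)

Final answer: 5·cos(3t)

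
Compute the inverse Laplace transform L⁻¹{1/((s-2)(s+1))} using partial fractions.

Decompose: A/(s-2) + B/(s+1). A = 1/3, B = -1/3. f(t) = (e^(2t) - e^(-t))/3

Final answer: (e^(2t) - e^(-t))/3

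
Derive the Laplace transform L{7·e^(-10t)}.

L{e^(at)} = 1/(s-a), so L{e^(-10t)} = 1/(s+10). Then L{7·e^(-10t)} = 7/(s+10)

Final answer: 7/(s+10)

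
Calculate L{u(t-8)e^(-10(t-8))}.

u(t-a)f(t-a) with f(t)=e^(-10t). L{e^(-10t)} = 1/(s+10). By time shift: e^(-8s)/(s+10)

Final answer: e^(-8s)/(s+10)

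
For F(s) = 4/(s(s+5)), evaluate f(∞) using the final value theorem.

f(∞) = lim_{s→0} s·4/(s(s+5)) = lim_{s→0} 4/(s+5) = 4/5 = 4/5

Final answer: 4/5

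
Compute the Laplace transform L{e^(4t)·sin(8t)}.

L{e^(at)·sin(ωt)} = ω/((s-a)² + ω²), so L{e^(4t)·sin(8t)} = 8/((s-4)² + 64)

Final answer: 8/((s-4)² + 64)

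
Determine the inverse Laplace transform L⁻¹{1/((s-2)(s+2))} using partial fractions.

Decompose: A/(s-2) + B/(s+2). A = 1/4, B = -1/4. f(t) = (e^(2t) - e^(-2t))/4

Final answer: (e^(2t) - e^(-2t))/4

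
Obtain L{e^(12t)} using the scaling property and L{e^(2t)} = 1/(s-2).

Using L{f(at)} = (1/a)F(s/a) with a=6 and f(t) = e^(2t): L{e^(12t)} = (1/6) · 1/((s/6)-2) = (1/6) · 6/(s-12) = 1/(s-12)

Final answer: 1/(s-12)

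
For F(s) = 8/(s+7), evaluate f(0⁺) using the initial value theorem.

f(0⁺) = lim_{s→∞} s·8/(s+7) = lim_{s→∞} 8s/(s+7) = 8

Final answer: 8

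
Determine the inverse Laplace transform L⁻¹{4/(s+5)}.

L⁻¹{1/(s-a)} = e^(at), so L⁻¹{1/(s+5)} = e^(-5t), and L⁻¹{4/(s+5)} = 4·e^(-5t)

Final answer: 4·e^(-5t)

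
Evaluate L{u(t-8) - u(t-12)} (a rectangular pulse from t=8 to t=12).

L{u(t-a)} = e^(-as)/s. L{u(t-8) - u(t-12)} = (e^(-8s) - e^(-12s))/s

Final answer: (e^(-8s) - e^(-12s))/s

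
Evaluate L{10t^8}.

L{t^n} = n!/s^(n+1). So L{10t^8} = 10·8!/s^9 = 403200/s^9

Final answer: 403200/s^9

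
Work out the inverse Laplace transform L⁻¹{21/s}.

L⁻¹{c/s} = c, so L⁻¹{21/s} = 21

Final answer: 21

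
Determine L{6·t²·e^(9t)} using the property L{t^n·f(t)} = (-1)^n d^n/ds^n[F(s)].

L{e^(9t)} = 1/(s-9). d/ds[1/(s-9)] = -1/(s-9)². d²/ds²[1/(s-9)] = 2/(s-9)³. So L{t²·e^(9t)} = (-1)² · 2/(s-9)³ = 2/(s-9)³. Then L{6·t²·e^(9t)} = 6·2/(s-9)³ = 12/(s-9)³

Final answer: 12/(s-9)³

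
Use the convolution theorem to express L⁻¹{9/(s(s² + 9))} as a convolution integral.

9/(s(s² + 9)) = (1/s)·(9/(s² + 9)) = L{1}·L{3·sin(3t)}. So f(t) = 1*(3·sin(3t)) = ∫₀ᵗ 3·sin(3τ) dτ

Final answer: ∫₀ᵗ 3·sin(3τ) dτ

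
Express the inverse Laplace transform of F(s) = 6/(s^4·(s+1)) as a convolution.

6/(s^4·(s+1)) = (6/s^4)·(1/(s+1)) = L{t^3}·L{e^(-t)}. So f(t) = t^3*e^(-t) = ∫₀ᵗ τ^3·e^(-(t-τ)) dτ

Final answer: ∫₀ᵗ τ^3·e^(-(t-τ)) dτ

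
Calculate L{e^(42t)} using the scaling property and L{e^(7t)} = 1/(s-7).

Using L{f(at)} = (1/a)F(s/a) with a=6 and f(t) = e^(7t): L{e^(42t)} = (1/6) · 1/((s/6)-7) = (1/6) · 6/(s-42) = 1/(s-42)

Final answer: 1/(s-42)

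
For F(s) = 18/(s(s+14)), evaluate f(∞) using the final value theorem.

f(∞) = lim_{s→0} s·18/(s(s+14)) = lim_{s→0} 18/(s+14) = 18/14 = 9/7

Final answer: 9/7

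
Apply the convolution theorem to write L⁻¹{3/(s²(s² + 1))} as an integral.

3/(s²(s² + 1)) = (1/s²)·(3/(s² + 1)) = L{t}·L{3·sin(t)}. So f(t) = t*(3·sin(t)) = ∫₀ᵗ 3τ·sin((t-τ)) dτ

Final answer: ∫₀ᵗ 3τ·sin((t-τ)) dτ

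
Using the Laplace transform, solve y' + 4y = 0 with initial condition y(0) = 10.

L{y'} + 4L{y} = 0. sY - 10 + 4Y = 0. Y(s+4) = 10. Y = 10/(s+4)

Final answer: y(t) = 10e^(-4t)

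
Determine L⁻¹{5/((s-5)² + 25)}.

Form: b/((s-a)² + b²) → e^(at)sin(bt). With a=5, b=5

Final answer: e^(5t)·sin(5t)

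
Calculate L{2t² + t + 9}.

L{2t² + t + 9} = 2·2/s³ + 1/s² + 9/s = 4/s³ + 1/s² + 9/s

Final answer: 4/s³ + 1/s² + 9/s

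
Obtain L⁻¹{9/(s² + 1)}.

This is the form c·a/(s² + a²) with a = 1, c = 9. L⁻¹ = 9·sin(t)

Final answer: 9·sin(t)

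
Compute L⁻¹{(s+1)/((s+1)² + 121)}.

Using frequency shift: L⁻¹{(s-a)/((s-a)² + b²)} = e^(at)cos(bt). Here a=-1, b=11

Final answer: e^(-t)·cos(11t)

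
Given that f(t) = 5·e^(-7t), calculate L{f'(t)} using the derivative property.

f(0) = 5, F(s) = 5/(s+7). L{f'(t)} = s·F(s) - f(0) = 5s/(s+7) - 5 = (5s - 5(s+7))/(s+7) = -35/(s+7)

Final answer: -35/(s+7)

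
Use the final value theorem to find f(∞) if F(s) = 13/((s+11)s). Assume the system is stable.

f(∞) = lim_{s→0} sF(s) = lim_{s→0} 13/(s+11) = 13/11

Final answer: 13/11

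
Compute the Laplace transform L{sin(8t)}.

L{sin(ωt)} = ω/(s² + ω²), so L{sin(8t)} = 8/(s² + 64)

Final answer: 8/(s² + 64)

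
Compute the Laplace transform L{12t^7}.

L{12t^7} = 12 · L{t^7} = 12 · 5040/s^8 = 60480/s^8

Final answer: 60480/s^8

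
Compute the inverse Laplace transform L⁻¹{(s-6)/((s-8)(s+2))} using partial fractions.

Using partial fractions, f(t) = (2e^(8t) + 8e^(-2t))/10

Final answer: (2e^(8t) + 8e^(-2t))/10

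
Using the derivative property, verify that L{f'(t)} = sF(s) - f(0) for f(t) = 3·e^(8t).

f'(t) = 24e^(8t). Direct: L{f'(t)} = 24/(s-8). Property: s·3/(s-8) - 3 = (3s - 3(s-8))/(s-8) = 24/(s-8). ✓

Final answer: 24/(s-8)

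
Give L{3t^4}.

L{t^n} = n!/s^(n+1). So L{3t^4} = 3·4!/s^5 = 72/s^5

Final answer: 72/s^5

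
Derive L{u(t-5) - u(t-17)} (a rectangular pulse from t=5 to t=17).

L{u(t-a)} = e^(-as)/s. L{u(t-5) - u(t-17)} = (e^(-5s) - e^(-17s))/s

Final answer: (e^(-5s) - e^(-17s))/s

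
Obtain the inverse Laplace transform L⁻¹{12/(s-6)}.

L⁻¹{1/(s-a)} = e^(at), so L⁻¹{1/(s-6)} = e^(6t), and L⁻¹{12/(s-6)} = 12·e^(6t)

Final answer: 12·e^(6t)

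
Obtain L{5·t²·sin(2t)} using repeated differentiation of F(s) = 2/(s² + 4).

F(s) = 2/(s² + 4). F'(s) = -4s/(s² + 4)². F''(s) = -4(4 - 3s²)/(s² + 4)³ = (12s² - 16)/(s² + 4)³. So L{t²·sin(2t)} = (-1)² F''(s) = (12s² - 16)/(s² + 4)³. Then L{5·t²·sin(2t)} = 5·(12s² - 16)/(s² + 4)³ = (60s² - 80)/(s² + 4)³

Final answer: (60s² - 80)/(s² + 4)³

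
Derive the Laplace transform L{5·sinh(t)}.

L{sinh(ωt)} = ω/(s² - ω²), so L{sinh(t)} = 1/(s² - 1). Then L{5·sinh(t)} = 5·1/(s² - 1) = 5/(s² - 1)

Final answer: 5/(s² - 1)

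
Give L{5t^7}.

L{t^n} = n!/s^(n+1). So L{5t^7} = 5·7!/s^8 = 25200/s^8

Final answer: 25200/s^8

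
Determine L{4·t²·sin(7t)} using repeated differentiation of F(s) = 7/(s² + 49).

F(s) = 7/(s² + 49). F'(s) = -14s/(s² + 49)². F''(s) = -14(49 - 3s²)/(s² + 49)³ = (42s² - 686)/(s² + 49)³. So L{t²·sin(7t)} = (-1)² F''(s) = (42s² - 686)/(s² + 49)³. Then L{4·t²·sin(7t)} = 4·(42s² - 686)/(s² + 49)³ = (168s² - 2744)/(s² + 49)³

Final answer: (168s² - 2744)/(s² + 49)³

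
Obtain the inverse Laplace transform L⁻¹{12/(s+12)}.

L⁻¹{1/(s-a)} = e^(at), so L⁻¹{1/(s+12)} = e^(-12t), and L⁻¹{12/(s+12)} = 12·e^(-12t)

Final answer: 12·e^(-12t)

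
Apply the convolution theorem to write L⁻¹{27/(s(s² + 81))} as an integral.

27/(s(s² + 81)) = (1/s)·(27/(s² + 81)) = L{1}·L{3·sin(9t)}. So f(t) = 1*(3·sin(9t)) = ∫₀ᵗ 3·sin(9τ) dτ

Final answer: ∫₀ᵗ 3·sin(9τ) dτ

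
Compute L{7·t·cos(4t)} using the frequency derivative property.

L{cos(4t)} = s/(s² + 16). Derivative: d/ds[s/(s² + 16)] = [(s² + 16) - s·2s]/(s² + 16)² = (16 - s²)/(s² + 16)². So L{t·cos(4t)} = -F'(s) = (s² - 16)/(s² + 16)². Then L{7·t·cos(4t)} = 7·(s² - 16)/(s² + 16)²

Final answer: 7·(s² - 16)/(s² + 16)²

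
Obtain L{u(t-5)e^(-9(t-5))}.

u(t-a)f(t-a) with f(t)=e^(-9t). L{e^(-9t)} = 1/(s+9). By time shift: e^(-5s)/(s+9)

Final answer: e^(-5s)/(s+9)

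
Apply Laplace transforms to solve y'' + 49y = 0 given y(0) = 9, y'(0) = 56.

L{y''} + 49L{y} = 0. s²Y - 9s - 56 + 49Y = 0. Y(s² + 49) = 9s + 56. Y = (9s + 56)/(s² + 49). Inverting: y(t) = 9cos(7t) + 8sin(7t)

Final answer: y(t) = 9cos(7t) + 8sin(7t)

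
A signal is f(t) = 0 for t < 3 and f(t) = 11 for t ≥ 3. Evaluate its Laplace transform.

f(t) = 11·u(t-3). L{u(t-3)} = e^(-3s)/s, so L{f(t)} = 11·e^(-3s)/s

Final answer: 11·e^(-3s)/s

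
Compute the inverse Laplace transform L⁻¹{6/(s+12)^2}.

L⁻¹{n!/(s-a)^(n+1)} = t^n·e^(at) with n=1, a=-12. So L⁻¹{1/(s+12)^2} = t·e^(-12t), and L⁻¹{6/(s+12)^2} = (6/1)·t·e^(-12t) = 6·t·e^(-12t)

Final answer: 6·t·e^(-12t)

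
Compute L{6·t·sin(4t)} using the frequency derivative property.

L{sin(4t)} = 4/(s² + 16). By L{t·f(t)} = -F'(s): -d/ds[4/(s² + 16)] = -(4)·(-2s)/(s² + 16)² = 8s/(s² + 16)². Then L{6·t·sin(4t)} = 6·8s/(s² + 16)² = 48s/(s² + 16)²

Final answer: 48s/(s² + 16)²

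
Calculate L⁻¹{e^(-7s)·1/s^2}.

L⁻¹{1/s^2} = t. By the time shift theorem, L⁻¹{e^(-as)F(s)} = u(t-a)f(t-a) with a=7, so L⁻¹{e^(-7s)·1/s^2} = u(t-7)·(t-7)

Final answer: u(t-7)·(t-7)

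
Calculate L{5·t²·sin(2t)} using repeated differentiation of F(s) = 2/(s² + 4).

F(s) = 2/(s² + 4). F'(s) = -4s/(s² + 4)². F''(s) = -4(4 - 3s²)/(s² + 4)³ = (12s² - 16)/(s² + 4)³. So L{t²·sin(2t)} = (-1)² F''(s) = (12s² - 16)/(s² + 4)³. Then L{5·t²·sin(2t)} = 5·(12s² - 16)/(s² + 4)³ = (60s² - 80)/(s² + 4)³

Final answer: (60s² - 80)/(s² + 4)³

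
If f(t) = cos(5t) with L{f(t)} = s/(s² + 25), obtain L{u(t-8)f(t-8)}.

Time shift theorem: L{u(t-a)f(t-a)} = e^(-as)F(s). Here a=8, F(s) = s/(s² + 25), so L{u(t-8)f(t-8)} = e^(-8s)·s/(s² + 25)

Final answer: e^(-8s)·s/(s² + 25)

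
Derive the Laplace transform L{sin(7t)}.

L{sin(ωt)} = ω/(s² + ω²), so L{sin(7t)} = 7/(s² + 49)

Final answer: 7/(s² + 49)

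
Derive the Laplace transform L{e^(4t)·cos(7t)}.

L{e^(at)·cos(ωt)} = (s-a)/((s-a)² + ω²), so L{e^(4t)·cos(7t)} = (s-4)/((s-4)² + 49)

Final answer: (s-4)/((s-4)² + 49)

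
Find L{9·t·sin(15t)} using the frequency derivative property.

L{sin(15t)} = 15/(s² + 225). By L{t·f(t)} = -F'(s): -d/ds[15/(s² + 225)] = -(15)·(-2s)/(s² + 225)² = 30s/(s² + 225)². Then L{9·t·sin(15t)} = 9·30s/(s² + 225)² = 270s/(s² + 225)²

Final answer: 270s/(s² + 225)²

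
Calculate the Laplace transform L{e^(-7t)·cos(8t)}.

L{e^(at)·cos(ωt)} = (s-a)/((s-a)² + ω²), so L{e^(-7t)·cos(8t)} = (s+7)/((s+7)² + 64)

Final answer: (s+7)/((s+7)² + 64)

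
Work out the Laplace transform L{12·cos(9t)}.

L{cos(ωt)} = s/(s² + ω²), so L{cos(9t)} = s/(s² + 81). Then L{12·cos(9t)} = 12·s/(s² + 81) = 12s/(s² + 81)

Final answer: 12s/(s² + 81)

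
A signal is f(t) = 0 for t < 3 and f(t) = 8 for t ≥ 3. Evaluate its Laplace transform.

f(t) = 8·u(t-3). L{u(t-3)} = e^(-3s)/s, so L{f(t)} = 8·e^(-3s)/s

Final answer: 8·e^(-3s)/s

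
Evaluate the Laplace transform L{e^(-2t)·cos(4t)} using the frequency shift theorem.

Frequency shift: L{e^(at)f(t)} = F(s-a). L{e^(-2t)·cos(4t)} = (s+2)/((s+2)² + 16)

Final answer: (s+2)/((s+2)² + 16)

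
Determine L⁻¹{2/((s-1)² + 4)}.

Form: b/((s-a)² + b²) → e^(at)sin(bt). With a=1, b=2

Final answer: e^t·sin(2t)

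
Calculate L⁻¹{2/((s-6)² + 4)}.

Form: b/((s-a)² + b²) → e^(at)sin(bt). With a=6, b=2

Final answer: e^(6t)·sin(2t)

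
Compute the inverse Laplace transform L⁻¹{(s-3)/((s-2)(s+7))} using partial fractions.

Using partial fractions, f(t) = (-e^(2t) + 10e^(-7t))/9

Final answer: (-e^(2t) + 10e^(-7t))/9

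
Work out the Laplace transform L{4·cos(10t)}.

L{cos(ωt)} = s/(s² + ω²), so L{cos(10t)} = s/(s² + 100). Then L{4·cos(10t)} = 4·s/(s² + 100) = 4s/(s² + 100)

Final answer: 4s/(s² + 100)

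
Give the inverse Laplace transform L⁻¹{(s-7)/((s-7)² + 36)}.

Using frequency shift, L⁻¹{(s-7)/((s-7)² + 36)} = e^(7t)·cos(6t)

Final answer: e^(7t)·cos(6t)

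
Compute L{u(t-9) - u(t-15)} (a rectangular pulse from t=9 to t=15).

L{u(t-a)} = e^(-as)/s. L{u(t-9) - u(t-15)} = (e^(-9s) - e^(-15s))/s

Final answer: (e^(-9s) - e^(-15s))/s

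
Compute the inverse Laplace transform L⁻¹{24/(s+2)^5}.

L⁻¹{n!/(s-a)^(n+1)} = t^n·e^(at), so L⁻¹{24/(s+2)^5} = t^4·e^(-2t)

Final answer: t^4·e^(-2t)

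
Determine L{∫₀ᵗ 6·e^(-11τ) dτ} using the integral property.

L{∫₀ᵗ f(τ)dτ} = F(s)/s with F(s) = 6/(s+11), so L{∫₀ᵗ 6·e^(-11τ) dτ} = 6/(s(s+11))

Final answer: 6/(s(s+11))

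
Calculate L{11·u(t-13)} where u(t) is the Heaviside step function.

L{u(t-a)} = e^(-as)/s. Here a=13, so L{u(t-13)} = e^(-13s)/s, and L{11·u(t-13)} = 11·e^(-13s)/s

Final answer: 11·e^(-13s)/s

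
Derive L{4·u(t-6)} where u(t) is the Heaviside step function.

L{u(t-a)} = e^(-as)/s. Here a=6, so L{u(t-6)} = e^(-6s)/s, and L{4·u(t-6)} = 4·e^(-6s)/s

Final answer: 4·e^(-6s)/s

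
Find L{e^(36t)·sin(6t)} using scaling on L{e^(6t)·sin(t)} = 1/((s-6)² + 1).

Scaling with a=6: L{e^(36t)·sin(6t)} = (1/6) · 1/((s/6-6)² + 1). Simplifying: 6/((s-36)² + 36)

Final answer: 6/((s-36)² + 36)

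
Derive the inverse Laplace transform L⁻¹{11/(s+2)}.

L⁻¹{1/(s-a)} = e^(at), so L⁻¹{1/(s+2)} = e^(-2t), and L⁻¹{11/(s+2)} = 11·e^(-2t)

Final answer: 11·e^(-2t)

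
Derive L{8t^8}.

L{t^n} = n!/s^(n+1). So L{8t^8} = 8·8!/s^9 = 322560/s^9

Final answer: 322560/s^9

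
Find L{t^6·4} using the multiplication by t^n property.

L{4} = 4/s. d^1/ds^1[1/s] = -1/s². d^2/ds^2[1/s] = 2/s^3. d^3/ds^3[1/s] = -6/s^4. d^4/ds^4[1/s] = 24/s^5. d^5/ds^5[1/s] = -120/s^6. d^6/ds^6[1/s] = 720/s^7. So L{t^6} = (-1)^{6}·720/s^7 = 720/s^7. Then L{t^6·4} = 4·720/s^7 = 2880/s^7

Final answer: 2880/s^7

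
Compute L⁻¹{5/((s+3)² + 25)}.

Form: b/((s-a)² + b²) → e^(at)sin(bt). With a=-3, b=5

Final answer: e^(-3t)·sin(5t)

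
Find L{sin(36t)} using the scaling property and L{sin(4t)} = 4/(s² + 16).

Using L{f(at)} = (1/a)F(s/a) with a=9: L{sin(36t)} = (1/9) · 4/((s/9)² + 16) = (1/9) · 4·81/(s² + 1296) = 36/(s² + 1296)

Final answer: 36/(s² + 1296)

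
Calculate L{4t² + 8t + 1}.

L{4t² + 8t + 1} = 4·2/s³ + 8/s² + 1/s = 8/s³ + 8/s² + 1/s

Final answer: 8/s³ + 8/s² + 1/s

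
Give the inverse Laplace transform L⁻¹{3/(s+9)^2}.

L⁻¹{n!/(s-a)^(n+1)} = t^n·e^(at) with n=1, a=-9. So L⁻¹{1/(s+9)^2} = t·e^(-9t), and L⁻¹{3/(s+9)^2} = (3/1)·t·e^(-9t) = 3·t·e^(-9t)

Final answer: 3·t·e^(-9t)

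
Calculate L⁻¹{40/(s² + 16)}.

This is the form c·a/(s² + a²) with a = 4, c = 10. L⁻¹ = 10·sin(4t)

Final answer: 10·sin(4t)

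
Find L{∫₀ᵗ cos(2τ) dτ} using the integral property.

L{∫₀ᵗ f(τ)dτ} = F(s)/s with F(s) = s/(s² + 4), so the result is (s/(s² + 4))/s = 1/(s² + 4)

Final answer: 1/(s² + 4)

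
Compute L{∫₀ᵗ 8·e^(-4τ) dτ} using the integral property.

L{∫₀ᵗ f(τ)dτ} = F(s)/s with F(s) = 8/(s+4), so L{∫₀ᵗ 8·e^(-4τ) dτ} = 8/(s(s+4))

Final answer: 8/(s(s+4))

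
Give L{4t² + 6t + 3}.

L{4t² + 6t + 3} = 4·2/s³ + 6/s² + 3/s = 8/s³ + 6/s² + 3/s

Final answer: 8/s³ + 6/s² + 3/s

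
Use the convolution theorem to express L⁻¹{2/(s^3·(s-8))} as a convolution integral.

2/(s^3·(s-8)) = (2/s^3)·(1/(s-8)) = L{t^2}·L{e^(8t)}. So f(t) = t^2*e^(8t) = ∫₀ᵗ τ^2·e^(8(t-τ)) dτ

Final answer: ∫₀ᵗ τ^2·e^(8(t-τ)) dτ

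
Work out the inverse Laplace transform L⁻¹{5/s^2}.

L⁻¹{n!/s^(n+1)} = t^n with n=1. So L⁻¹{1/s^2} = t, and L⁻¹{5/s^2} = (5/1)·t = 5·t

Final answer: 5·t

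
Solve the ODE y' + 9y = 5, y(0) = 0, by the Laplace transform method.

sY + 9Y = 5/s. Y = 5/(s(s+9)). Partial fractions: Y = 5/9/s - 5/9/(s+9)

Final answer: y(t) = 5/9(1 - e^(-9t))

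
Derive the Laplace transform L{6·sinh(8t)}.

L{sinh(ωt)} = ω/(s² - ω²), so L{sinh(8t)} = 8/(s² - 64). Then L{6·sinh(8t)} = 6·8/(s² - 64) = 48/(s² - 64)

Final answer: 48/(s² - 64)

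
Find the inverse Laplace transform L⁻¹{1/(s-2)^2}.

L⁻¹{n!/(s-a)^(n+1)} = t^n·e^(at), so L⁻¹{1/(s-2)^2} = t·e^(2t)

Final answer: t·e^(2t)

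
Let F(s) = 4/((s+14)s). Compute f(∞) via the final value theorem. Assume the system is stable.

f(∞) = lim_{s→0} sF(s) = lim_{s→0} 4/(s+14) = 2/7

Final answer: 2/7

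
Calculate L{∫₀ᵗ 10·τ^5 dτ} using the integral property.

L{∫₀ᵗ f(τ)dτ} = F(s)/s with f(t) = 10t^5. F(s) = 1200/s^6, so L{∫₀ᵗ 10·τ^5 dτ} = (1200/s^6)/s = 1200/s^7. (Check: ∫₀ᵗ 10·τ^5 dτ = 10t^6/6.)

Final answer: 1200/s^7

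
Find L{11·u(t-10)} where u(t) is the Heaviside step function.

L{u(t-a)} = e^(-as)/s. Here a=10, so L{u(t-10)} = e^(-10s)/s, and L{11·u(t-10)} = 11·e^(-10s)/s

Final answer: 11·e^(-10s)/s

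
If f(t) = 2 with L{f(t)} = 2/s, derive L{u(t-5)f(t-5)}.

Time shift theorem: L{u(t-a)f(t-a)} = e^(-as)F(s). Here a=5, F(s) = 2/s, so L{u(t-5)f(t-5)} = e^(-5s)·2/s

Final answer: e^(-5s)·2/s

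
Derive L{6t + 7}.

L{6t + 7} = 6·L{t} + 7·L{1} = 6/s² + 7/s

Final answer: 6/s² + 7/s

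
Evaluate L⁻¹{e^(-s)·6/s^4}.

L⁻¹{6/s^4} = t^3. By the time shift theorem, L⁻¹{e^(-as)F(s)} = u(t-a)f(t-a) with a=1, so L⁻¹{e^(-s)·6/s^4} = u(t-1)·(t-1)^3

Final answer: u(t-1)·(t-1)^3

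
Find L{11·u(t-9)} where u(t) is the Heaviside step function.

L{u(t-a)} = e^(-as)/s. Here a=9, so L{u(t-9)} = e^(-9s)/s, and L{11·u(t-9)} = 11·e^(-9s)/s

Final answer: 11·e^(-9s)/s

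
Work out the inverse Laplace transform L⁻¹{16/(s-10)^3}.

L⁻¹{n!/(s-a)^(n+1)} = t^n·e^(at) with n=2, a=10. So L⁻¹{2/(s-10)^3} = t^2·e^(10t), and L⁻¹{16/(s-10)^3} = (16/2)·t^2·e^(10t) = 8·t^2·e^(10t)

Final answer: 8·t^2·e^(10t)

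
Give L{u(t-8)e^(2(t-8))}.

u(t-a)f(t-a) with f(t)=e^(2t). L{e^(2t)} = 1/(s-2). By time shift: e^(-8s)/(s-2)

Final answer: e^(-8s)/(s-2)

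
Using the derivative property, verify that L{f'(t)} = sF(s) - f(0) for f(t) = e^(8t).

f'(t) = 8e^(8t). Direct: L{f'(t)} = 8/(s-8). Property: s·1/(s-8) - 1 = (s - (s-8))/(s-8) = 8/(s-8). ✓

Final answer: 8/(s-8)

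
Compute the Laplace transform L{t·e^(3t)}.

L{t^n·e^(at)} = n!/(s-a)^(n+1), so L{t·e^(3t)} = 1/(s-3)^2

Final answer: 1/(s-3)^2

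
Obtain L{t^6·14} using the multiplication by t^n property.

L{14} = 14/s. d^1/ds^1[1/s] = -1/s². d^2/ds^2[1/s] = 2/s^3. d^3/ds^3[1/s] = -6/s^4. d^4/ds^4[1/s] = 24/s^5. d^5/ds^5[1/s] = -120/s^6. d^6/ds^6[1/s] = 720/s^7. So L{t^6} = (-1)^{6}·720/s^7 = 720/s^7. Then L{t^6·14} = 14·720/s^7 = 10080/s^7

Final answer: 10080/s^7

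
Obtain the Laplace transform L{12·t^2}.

L{t^n} = n!/s^(n+1), so L{t^2} = 2/s^3. Then L{12·t^2} = 12·2/s^3 = 24/s^3

Final answer: 24/s^3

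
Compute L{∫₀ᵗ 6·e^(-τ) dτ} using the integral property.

L{∫₀ᵗ f(τ)dτ} = F(s)/s with F(s) = 6/(s+1), so L{∫₀ᵗ 6·e^(-τ) dτ} = 6/(s(s+1))

Final answer: 6/(s(s+1))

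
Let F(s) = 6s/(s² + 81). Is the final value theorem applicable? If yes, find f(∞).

The final value theorem requires all poles of sF(s) in the left half-plane. sF(s) = 6s²/(s² + 81) has poles at s = ±9i (imaginary axis). Theorem does NOT apply (oscillatory system).

Final answer: Not applicable (oscillatory)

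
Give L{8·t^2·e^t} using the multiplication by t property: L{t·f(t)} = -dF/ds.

Using L{t^n·e^(at)} = n!/(s-a)^(n+1), L{t^2·e^t} = 2/(s-1)^3, so L{8·t^2·e^t} = 8·2/(s-1)^3 = 16/(s-1)^3

Final answer: 16/(s-1)^3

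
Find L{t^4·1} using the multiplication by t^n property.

L{1} = 1/s. d^1/ds^1[1/s] = -1/s². d^2/ds^2[1/s] = 2/s^3. d^3/ds^3[1/s] = -6/s^4. d^4/ds^4[1/s] = 24/s^5. So L{t^4} = (-1)^{4}·24/s^5 = 24/s^5

Final answer: 24/s^5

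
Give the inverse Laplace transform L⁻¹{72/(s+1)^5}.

L⁻¹{n!/(s-a)^(n+1)} = t^n·e^(at) with n=4, a=-1. So L⁻¹{24/(s+1)^5} = t^4·e^(-t), and L⁻¹{72/(s+1)^5} = (72/24)·t^4·e^(-t) = 3·t^4·e^(-t)

Final answer: 3·t^4·e^(-t)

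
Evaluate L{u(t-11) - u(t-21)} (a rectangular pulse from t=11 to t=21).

L{u(t-a)} = e^(-as)/s. L{u(t-11) - u(t-21)} = (e^(-11s) - e^(-21s))/s

Final answer: (e^(-11s) - e^(-21s))/s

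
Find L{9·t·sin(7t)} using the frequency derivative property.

L{sin(7t)} = 7/(s² + 49). By L{t·f(t)} = -F'(s): -d/ds[7/(s² + 49)] = -(7)·(-2s)/(s² + 49)² = 14s/(s² + 49)². Then L{9·t·sin(7t)} = 9·14s/(s² + 49)² = 126s/(s² + 49)²

Final answer: 126s/(s² + 49)²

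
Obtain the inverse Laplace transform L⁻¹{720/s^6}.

L⁻¹{n!/s^(n+1)} = t^n with n=5. So L⁻¹{120/s^6} = t^5, and L⁻¹{720/s^6} = (720/120)·t^5 = 6·t^5

Final answer: 6·t^5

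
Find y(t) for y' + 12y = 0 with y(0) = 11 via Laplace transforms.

L{y'} + 12L{y} = 0. sY - 11 + 12Y = 0. Y(s+12) = 11. Y = 11/(s+12)

Final answer: y(t) = 11e^(-12t)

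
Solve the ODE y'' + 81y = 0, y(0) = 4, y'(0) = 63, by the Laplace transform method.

L{y''} + 81L{y} = 0. s²Y - 4s - 63 + 81Y = 0. Y(s² + 81) = 4s + 63. Y = (4s + 63)/(s² + 81). Inverting: y(t) = 4cos(9t) + 7sin(9t)

Final answer: y(t) = 4cos(9t) + 7sin(9t)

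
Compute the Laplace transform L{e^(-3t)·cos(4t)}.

L{e^(at)·cos(ωt)} = (s-a)/((s-a)² + ω²), so L{e^(-3t)·cos(4t)} = (s+3)/((s+3)² + 16)

Final answer: (s+3)/((s+3)² + 16)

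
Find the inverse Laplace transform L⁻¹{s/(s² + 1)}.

L⁻¹{s/(s² + 1)} = cos(t)

Final answer: cos(t)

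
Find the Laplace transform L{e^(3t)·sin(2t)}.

L{e^(at)·sin(ωt)} = ω/((s-a)² + ω²), so L{e^(3t)·sin(2t)} = 2/((s-3)² + 4)

Final answer: 2/((s-3)² + 4)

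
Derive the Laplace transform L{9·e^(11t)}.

L{e^(at)} = 1/(s-a), so L{e^(11t)} = 1/(s-11). Then L{9·e^(11t)} = 9/(s-11)

Final answer: 9/(s-11)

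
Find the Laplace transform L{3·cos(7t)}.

L{cos(ωt)} = s/(s² + ω²), so L{cos(7t)} = s/(s² + 49). Then L{3·cos(7t)} = 3·s/(s² + 49) = 3s/(s² + 49)

Final answer: 3s/(s² + 49)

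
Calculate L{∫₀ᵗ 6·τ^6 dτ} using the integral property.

L{∫₀ᵗ f(τ)dτ} = F(s)/s with f(t) = 6t^6. F(s) = 4320/s^7, so L{∫₀ᵗ 6·τ^6 dτ} = (4320/s^7)/s = 4320/s^8. (Check: ∫₀ᵗ 6·τ^6 dτ = 6t^7/7.)

Final answer: 4320/s^8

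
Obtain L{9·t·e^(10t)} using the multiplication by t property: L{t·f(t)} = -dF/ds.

Using L{t^n·e^(at)} = n!/(s-a)^(n+1), L{t·e^(10t)} = 1/(s-10)^2, so L{9·t·e^(10t)} = 9·1/(s-10)^2 = 9/(s-10)^2

Final answer: 9/(s-10)^2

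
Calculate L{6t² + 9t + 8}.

L{6t² + 9t + 8} = 6·2/s³ + 9/s² + 8/s = 12/s³ + 9/s² + 8/s

Final answer: 12/s³ + 9/s² + 8/s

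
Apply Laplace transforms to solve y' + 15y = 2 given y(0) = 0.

sY + 15Y = 2/s. Y = 2/(s(s+15)). Partial fractions: Y = 2/15/s - 2/15/(s+15)

Final answer: y(t) = 2/15(1 - e^(-15t))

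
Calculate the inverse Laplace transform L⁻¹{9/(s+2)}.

L⁻¹{1/(s-a)} = e^(at), so L⁻¹{1/(s+2)} = e^(-2t), and L⁻¹{9/(s+2)} = 9·e^(-2t)

Final answer: 9·e^(-2t)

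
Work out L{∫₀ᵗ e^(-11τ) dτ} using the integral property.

L{∫₀ᵗ f(τ)dτ} = F(s)/s with F(s) = 1/(s+11), so L{∫₀ᵗ e^(-11τ) dτ} = 1/(s(s+11))

Final answer: 1/(s(s+11))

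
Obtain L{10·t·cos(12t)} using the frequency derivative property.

L{cos(12t)} = s/(s² + 144). Derivative: d/ds[s/(s² + 144)] = [(s² + 144) - s·2s]/(s² + 144)² = (144 - s²)/(s² + 144)². So L{t·cos(12t)} = -F'(s) = (s² - 144)/(s² + 144)². Then L{10·t·cos(12t)} = 10·(s² - 144)/(s² + 144)²

Final answer: 10·(s² - 144)/(s² + 144)²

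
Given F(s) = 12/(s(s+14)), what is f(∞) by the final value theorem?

f(∞) = lim_{s→0} s·12/(s(s+14)) = lim_{s→0} 12/(s+14) = 12/14 = 6/7

Final answer: 6/7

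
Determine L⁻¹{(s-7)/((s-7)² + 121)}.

Using frequency shift: L⁻¹{(s-a)/((s-a)² + b²)} = e^(at)cos(bt). Here a=7, b=11

Final answer: e^(7t)·cos(11t)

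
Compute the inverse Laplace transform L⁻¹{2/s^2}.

L⁻¹{n!/s^(n+1)} = t^n with n=1. So L⁻¹{1/s^2} = t, and L⁻¹{2/s^2} = (2/1)·t = 2·t

Final answer: 2·t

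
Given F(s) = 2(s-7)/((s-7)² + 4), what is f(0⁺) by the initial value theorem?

f(0⁺) = lim_{s→∞} sF(s) = lim_{s→∞} 2s(s-7)/((s-7)² + 4) = 2

Final answer: 2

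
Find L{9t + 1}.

L{9t + 1} = 9·L{t} + L{1} = 9/s² + 1/s

Final answer: 9/s² + 1/s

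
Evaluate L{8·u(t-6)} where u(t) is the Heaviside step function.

L{u(t-a)} = e^(-as)/s. Here a=6, so L{u(t-6)} = e^(-6s)/s, and L{8·u(t-6)} = 8·e^(-6s)/s

Final answer: 8·e^(-6s)/s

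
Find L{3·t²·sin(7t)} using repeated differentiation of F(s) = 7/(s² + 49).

F(s) = 7/(s² + 49). F'(s) = -14s/(s² + 49)². F''(s) = -14(49 - 3s²)/(s² + 49)³ = (42s² - 686)/(s² + 49)³. So L{t²·sin(7t)} = (-1)² F''(s) = (42s² - 686)/(s² + 49)³. Then L{3·t²·sin(7t)} = 3·(42s² - 686)/(s² + 49)³ = (126s² - 2058)/(s² + 49)³

Final answer: (126s² - 2058)/(s² + 49)³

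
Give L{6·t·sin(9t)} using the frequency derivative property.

L{sin(9t)} = 9/(s² + 81). By L{t·f(t)} = -F'(s): -d/ds[9/(s² + 81)] = -(9)·(-2s)/(s² + 81)² = 18s/(s² + 81)². Then L{6·t·sin(9t)} = 6·18s/(s² + 81)² = 108s/(s² + 81)²

Final answer: 108s/(s² + 81)²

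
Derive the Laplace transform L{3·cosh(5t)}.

L{cosh(ωt)} = s/(s² - ω²), so L{cosh(5t)} = s/(s² - 25). Then L{3·cosh(5t)} = 3·s/(s² - 25) = 3s/(s² - 25)

Final answer: 3s/(s² - 25)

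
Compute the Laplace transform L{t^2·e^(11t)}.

L{t^n·e^(at)} = n!/(s-a)^(n+1), so L{t^2·e^(11t)} = 2/(s-11)^3

Final answer: 2/(s-11)^3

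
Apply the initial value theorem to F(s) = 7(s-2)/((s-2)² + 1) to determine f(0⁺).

f(0⁺) = lim_{s→∞} sF(s) = lim_{s→∞} 7s(s-2)/((s-2)² + 1) = 7

Final answer: 7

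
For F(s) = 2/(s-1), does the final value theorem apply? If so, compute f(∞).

sF(s) = 2s/(s-1) has a pole at s = 1 in the right half-plane. Theorem does NOT apply (unstable system; f(t) = 2·e^t grows without bound).

Final answer: Not applicable (unstable)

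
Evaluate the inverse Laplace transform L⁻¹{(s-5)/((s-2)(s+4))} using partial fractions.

Using partial fractions, f(t) = (-3e^(2t) + 9e^(-4t))/6

Final answer: (-3e^(2t) + 9e^(-4t))/6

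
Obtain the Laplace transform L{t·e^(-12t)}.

L{t^n·e^(at)} = n!/(s-a)^(n+1), so L{t·e^(-12t)} = 1/(s+12)^2

Final answer: 1/(s+12)^2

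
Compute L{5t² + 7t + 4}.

L{5t² + 7t + 4} = 5·2/s³ + 7/s² + 4/s = 10/s³ + 7/s² + 4/s

Final answer: 10/s³ + 7/s² + 4/s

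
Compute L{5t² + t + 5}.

L{5t² + t + 5} = 5·2/s³ + 1/s² + 5/s = 10/s³ + 1/s² + 5/s

Final answer: 10/s³ + 1/s² + 5/s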